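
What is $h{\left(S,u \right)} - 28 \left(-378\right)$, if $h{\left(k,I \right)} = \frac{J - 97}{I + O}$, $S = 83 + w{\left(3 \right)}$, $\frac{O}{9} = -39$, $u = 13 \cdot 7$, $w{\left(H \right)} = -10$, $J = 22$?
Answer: $\frac{550383}{52} \approx 10584.0$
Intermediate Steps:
$u = 91$
$O = -351$ ($O = 9 \left(-39\right) = -351$)
$S = 73$ ($S = 83 - 10 = 73$)
$h{\left(k,I \right)} = - \frac{75}{-351 + I}$ ($h{\left(k,I \right)} = \frac{22 - 97}{I - 351} = - \frac{75}{-351 + I}$)
$h{\left(S,u \right)} - 28 \left(-378\right) = - \frac{75}{-351 + 91} - 28 \left(-378\right) = - \frac{75}{-260} - -10584 = \left(-75\right) \left(- \frac{1}{260}\right) + 10584 = \frac{15}{52} + 10584 = \frac{550383}{52}$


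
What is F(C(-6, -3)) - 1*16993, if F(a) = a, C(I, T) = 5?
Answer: -16988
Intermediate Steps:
F(C(-6, -3)) - 1*16993 = 5 - 1*16993 = 5 - 16993 = -16988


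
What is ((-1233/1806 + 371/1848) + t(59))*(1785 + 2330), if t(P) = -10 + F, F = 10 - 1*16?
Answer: -5389510145/79464 ≈ -67823.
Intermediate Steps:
F = -6 (F = 10 - 16 = -6)
t(P) = -16 (t(P) = -10 - 6 = -16)
((-1233/1806 + 371/1848) + t(59))*(1785 + 2330) = ((-1233/1806 + 371/1848) - 16)*(1785 + 2330) = ((-1233*1/1806 + 371*(1/1848)) - 16)*4115 = ((-411/602 + 53/264) - 16)*4115 = (-38299/79464 - 16)*4115 = -1309723/79464*4115 = -5389510145/79464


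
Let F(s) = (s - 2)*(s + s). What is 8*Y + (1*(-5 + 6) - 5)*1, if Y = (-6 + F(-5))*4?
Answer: 2044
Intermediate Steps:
F(s) = 2*s*(-2 + s) (F(s) = (-2 + s)*(2*s) = 2*s*(-2 + s))
Y = 256 (Y = (-6 + 2*(-5)*(-2 - 5))*4 = (-6 + 2*(-5)*(-7))*4 = (-6 + 70)*4 = 64*4 = 256)
8*Y + (1*(-5 + 6) - 5)*1 = 8*256 + (1*(-5 + 6) - 5)*1 = 2048 + (1*1 - 5)*1 = 2048 + (1 - 5)*1 = 2048 - 4*1 = 2048 - 4 = 2044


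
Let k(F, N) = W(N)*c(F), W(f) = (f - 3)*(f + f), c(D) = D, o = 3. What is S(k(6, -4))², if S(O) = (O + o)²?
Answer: 13206836241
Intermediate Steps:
W(f) = 2*f*(-3 + f) (W(f) = (-3 + f)*(2*f) = 2*f*(-3 + f))
k(F, N) = 2*F*N*(-3 + N) (k(F, N) = (2*N*(-3 + N))*F = 2*F*N*(-3 + N))
S(O) = (3 + O)² (S(O) = (O + 3)² = (3 + O)²)
S(k(6, -4))² = ((3 + 2*6*(-4)*(-3 - 4))²)² = ((3 + 2*6*(-4)*(-7))²)² = ((3 + 336)²)² = (339²)² = 114921² = 13206836241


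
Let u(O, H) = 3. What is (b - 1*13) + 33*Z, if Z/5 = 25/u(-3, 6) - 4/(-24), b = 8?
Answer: 2795/2 ≈ 1397.5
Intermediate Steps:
Z = 85/2 (Z = 5*(25/3 - 4/(-24)) = 5*(25*(1/3) - 4*(-1/24)) = 5*(25/3 + 1/6) = 5*(17/2) = 85/2 ≈ 42.500)
(b - 1*13) + 33*Z = (8 - 1*13) + 33*(85/2) = (8 - 13) + 2805/2 = -5 + 2805/2 = 2795/2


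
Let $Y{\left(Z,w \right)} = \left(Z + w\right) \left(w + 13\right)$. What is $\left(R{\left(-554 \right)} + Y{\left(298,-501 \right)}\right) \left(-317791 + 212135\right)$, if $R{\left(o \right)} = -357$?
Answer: $-10428986792$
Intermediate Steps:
$Y{\left(Z,w \right)} = \left(13 + w\right) \left(Z + w\right)$ ($Y{\left(Z,w \right)} = \left(Z + w\right) \left(13 + w\right) = \left(13 + w\right) \left(Z + w\right)$)
$\left(R{\left(-554 \right)} + Y{\left(298,-501 \right)}\right) \left(-317791 + 212135\right) = \left(-357 + \left(\left(-501\right)^{2} + 13 \cdot 298 + 13 \left(-501\right) + 298 \left(-501\right)\right)\right) \left(-317791 + 212135\right) = \left(-357 + \left(251001 + 3874 - 6513 - 149298\right)\right) \left(-105656\right) = \left(-357 + 99064\right) \left(-105656\right) = 98707 \left(-105656\right) = -10428986792$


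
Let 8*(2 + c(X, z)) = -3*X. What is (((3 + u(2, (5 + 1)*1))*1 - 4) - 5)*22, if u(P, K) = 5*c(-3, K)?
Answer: -913/4 ≈ -228.25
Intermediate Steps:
c(X, z) = -2 - 3*X/8 (c(X, z) = -2 + (-3*X)/8 = -2 - 3*X/8)
u(P, K) = -35/8 (u(P, K) = 5*(-2 - 3/8*(-3)) = 5*(-2 + 9/8) = 5*(-7/8) = -35/8)
(((3 + u(2, (5 + 1)*1))*1 - 4) - 5)*22 = (((3 - 35/8)*1 - 4) - 5)*22 = ((-11/8*1 - 4) - 5)*22 = ((-11/8 - 4) - 5)*22 = (-43/8 - 5)*22 = -83/8*22 = -913/4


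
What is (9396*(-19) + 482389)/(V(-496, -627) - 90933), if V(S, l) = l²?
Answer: 303865/302196 ≈ 1.0055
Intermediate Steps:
(9396*(-19) + 482389)/(V(-496, -627) - 90933) = (9396*(-19) + 482389)/((-627)² - 90933) = (-178524 + 482389)/(393129 - 90933) = 303865/302196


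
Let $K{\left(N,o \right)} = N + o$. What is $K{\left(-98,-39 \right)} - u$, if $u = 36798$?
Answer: $-36935$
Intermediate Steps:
$K{\left(-98,-39 \right)} - u = \left(-98 - 39\right) - 36798 = -137 - 36798 = -36935$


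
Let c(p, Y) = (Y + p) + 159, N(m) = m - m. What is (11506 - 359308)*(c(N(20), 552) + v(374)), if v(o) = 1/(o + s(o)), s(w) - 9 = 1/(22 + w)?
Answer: -5357991914730/21667 ≈ -2.4729e+8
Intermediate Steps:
s(w) = 9 + 1/(22 + w)
N(m) = 0
v(o) = 1/(o + (199 + 9*o)/(22 + o))
c(p, Y) = 159 + Y + p
(11506 - 359308)*(c(N(20), 552) + v(374)) = (11506 - 359308)*((159 + 552 + 0) + (22 + 374)/(199 + 374² + 31*374)) = -347802*(711 + 396/(199 + 139876 + 11594)) = -347802*(711 + 396/151669) = -347802*107837055/151669 = -5357991914730/21667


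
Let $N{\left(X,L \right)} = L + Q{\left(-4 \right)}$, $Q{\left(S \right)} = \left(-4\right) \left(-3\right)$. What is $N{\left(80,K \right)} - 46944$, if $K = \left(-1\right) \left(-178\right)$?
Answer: $-46754$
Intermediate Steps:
$Q{\left(S \right)} = 12$
$K = 178$
$N{\left(X,L \right)} = 12 + L$ ($N{\left(X,L \right)} = L + 12 = 12 + L$)
$N{\left(80,K \right)} - 46944 = \left(12 + 178\right) - 46944 = 190 - 46944 = -46754$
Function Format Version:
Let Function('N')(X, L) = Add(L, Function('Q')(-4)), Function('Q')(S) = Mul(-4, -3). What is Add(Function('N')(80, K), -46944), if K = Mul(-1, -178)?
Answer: -46754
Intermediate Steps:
Function('Q')(S) = 12
K = 178
Function('N')(X, L) = Add(12, L) (Function('N')(X, L) = Add(L, 12) = Add(12, L))
Add(Function('N')(80, K), -46944) = Add(Add(12, 178), -46944) = Add(190, -46944) = -46754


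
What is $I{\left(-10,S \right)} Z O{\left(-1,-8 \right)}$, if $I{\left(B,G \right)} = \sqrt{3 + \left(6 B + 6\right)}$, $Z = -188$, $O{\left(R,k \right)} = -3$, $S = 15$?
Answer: $564 i \sqrt{51} \approx 4027.8 i$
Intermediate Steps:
$I{\left(B,G \right)} = \sqrt{9 + 6 B}$ ($I{\left(B,G \right)} = \sqrt{3 + \left(6 + 6 B\right)} = \sqrt{9 + 6 B}$)
$I{\left(-10,S \right)} Z O{\left(-1,-8 \right)} = \sqrt{9 + 6 \left(-10\right)} \left(-188\right) \left(-3\right) = \sqrt{9 - 60} \left(-188\right) \left(-3\right) = \sqrt{-51} \left(-188\right) \left(-3\right) = i \sqrt{51} \left(-188\right) \left(-3\right) = - 188 i \sqrt{51} \left(-3\right) = 564 i \sqrt{51}$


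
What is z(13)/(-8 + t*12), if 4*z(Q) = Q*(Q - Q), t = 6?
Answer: 0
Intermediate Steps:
z(Q) = 0 (z(Q) = (Q*(Q - Q))/4 = (Q*0)/4 = (¼)*0 = 0)
z(13)/(-8 + t*12) = 0/(-8 + 6*12) = 0/(-8 + 72) = 0/64 = 0*(1/64) = 0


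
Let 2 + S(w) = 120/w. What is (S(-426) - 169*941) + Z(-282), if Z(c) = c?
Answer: -11311243/71 ≈ -1.5931e+5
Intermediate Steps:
S(w) = -2 + 120/w
(S(-426) - 169*941) + Z(-282) = ((-2 + 120/(-426)) - 169*941) - 282 = ((-2 + 120*(-1/426)) - 159029) - 282 = ((-2 - 20/71) - 159029) - 282 = (-162/71 - 159029) - 282 = -11291221/71 - 282 = -11311243/71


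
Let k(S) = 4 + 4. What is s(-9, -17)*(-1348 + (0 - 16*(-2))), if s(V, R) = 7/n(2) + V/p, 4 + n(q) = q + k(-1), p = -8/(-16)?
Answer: 66458/3 ≈ 22153.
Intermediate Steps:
k(S) = 8
p = ½ (p = -8*(-1/16) = ½ ≈ 0.50000)
n(q) = 4 + q (n(q) = -4 + (q + 8) = -4 + (8 + q) = 4 + q)
s(V, R) = 7/6 + 2*V (s(V, R) = 7/(4 + 2) + V/(½) = 7/6 + V*2 = 7*(⅙) + 2*V = 7/6 + 2*V)
s(-9, -17)*(-1348 + (0 - 16*(-2))) = (7/6 + 2*(-9))*(-1348 + (0 - 16*(-2))) = (7/6 - 18)*(-1348 + (0 + 32)) = -101*(-1348 + 32)/6 = -101/6*(-1316) = 66458/3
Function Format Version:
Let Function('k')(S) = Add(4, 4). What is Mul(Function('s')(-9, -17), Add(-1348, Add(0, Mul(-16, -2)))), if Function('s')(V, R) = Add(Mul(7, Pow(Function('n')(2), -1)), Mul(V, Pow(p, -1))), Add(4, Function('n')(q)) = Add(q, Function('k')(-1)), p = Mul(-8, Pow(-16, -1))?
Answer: Rational(66458, 3) ≈ 22153.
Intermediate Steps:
Function('k')(S) = 8
p = Rational(1, 2) (p = Mul(-8, Rational(-1, 16)) = Rational(1, 2) ≈ 0.50000)
Function('n')(q) = Add(4, q) (Function('n')(q) = Add(-4, Add(q, 8)) = Add(-4, Add(8, q)) = Add(4, q))
Function('s')(V, R) = Add(Rational(7, 6), Mul(2, V)) (Function('s')(V, R) = Add(Mul(7, Pow(Add(4, 2), -1)), Mul(V, Pow(Rational(1, 2), -1))) = Add(Mul(7, Pow(6, -1)), Mul(V, 2)) = Add(Mul(7, Rational(1, 6)), Mul(2, V)) = Add(Rational(7, 6), Mul(2, V)))
Mul(Function('s')(-9, -17), Add(-1348, Add(0, Mul(-16, -2)))) = Mul(Add(Rational(7, 6), Mul(2, -9)), Add(-1348, Add(0, Mul(-16, -2)))) = Mul(Add(Rational(7, 6), -18), Add(-1348, Add(0, 32))) = Mul(Rational(-101, 6), Add(-1348, 32)) = Mul(Rational(-101, 6), -1316) = Rational(66458, 3)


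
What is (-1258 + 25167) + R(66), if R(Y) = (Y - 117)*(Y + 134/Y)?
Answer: 224834/11 ≈ 20439.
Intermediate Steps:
R(Y) = (-117 + Y)*(Y + 134/Y)
(-1258 + 25167) + R(66) = (-1258 + 25167) + (134 + 66² - 15678/66 - 117*66) = 23909 + (134 + 4356 - 15678*1/66 - 7722) = 23909 + (134 + 4356 - 2613/11 - 7722) = 23909 - 38165/11 = 224834/11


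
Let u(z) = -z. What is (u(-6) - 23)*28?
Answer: -476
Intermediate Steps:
(u(-6) - 23)*28 = (-1*(-6) - 23)*28 = (6 - 23)*28 = -17*28 = -476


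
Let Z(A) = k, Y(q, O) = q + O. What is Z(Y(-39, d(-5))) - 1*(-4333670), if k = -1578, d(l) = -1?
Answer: 4332092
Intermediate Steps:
Y(q, O) = O + q
Z(A) = -1578
Z(Y(-39, d(-5))) - 1*(-4333670) = -1578 - 1*(-4333670) = -1578 + 4333670 = 4332092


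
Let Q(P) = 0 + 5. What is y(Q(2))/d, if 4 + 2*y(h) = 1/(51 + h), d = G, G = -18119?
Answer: 223/2029328 ≈ 0.00010989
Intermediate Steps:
Q(P) = 5
d = -18119
y(h) = -2 + 1/(2*(51 + h))
y(Q(2))/d = ((-203 - 4*5)/(2*(51 + 5)))/(-18119) = ((½)*(-203 - 20)/56)*(-1/18119) = ((½)*(1/56)*(-223))*(-1/18119) = -223/112*(-1/18119) = 223/2029328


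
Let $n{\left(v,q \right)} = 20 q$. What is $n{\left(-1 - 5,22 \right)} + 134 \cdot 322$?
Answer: $43588$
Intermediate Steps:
$n{\left(-1 - 5,22 \right)} + 134 \cdot 322 = 20 \cdot 22 + 134 \cdot 322 = 440 + 43148 = 43588$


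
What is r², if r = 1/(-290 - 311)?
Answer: 1/361201 ≈ 2.7685e-6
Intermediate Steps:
r = -1/601 (r = 1/(-601) = -1/601 ≈ -0.0016639)
r² = (-1/601)² = 1/361201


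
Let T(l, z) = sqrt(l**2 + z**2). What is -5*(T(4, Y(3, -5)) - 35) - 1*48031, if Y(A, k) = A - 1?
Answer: -47856 - 10*sqrt(5) ≈ -47878.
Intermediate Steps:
Y(A, k) = -1 + A
-5*(T(4, Y(3, -5)) - 35) - 1*48031 = -5*(sqrt(4**2 + (-1 + 3)**2) - 35) - 1*48031 = -5*(sqrt(16 + 2**2) - 35) - 48031 = -5*(sqrt(16 + 4) - 35) - 48031 = -5*(sqrt(20) - 35) - 48031 = -5*(2*sqrt(5) - 35) - 48031 = -5*(-35 + 2*sqrt(5)) - 48031 = (175 - 10*sqrt(5)) - 48031 = -47856 - 10*sqrt(5)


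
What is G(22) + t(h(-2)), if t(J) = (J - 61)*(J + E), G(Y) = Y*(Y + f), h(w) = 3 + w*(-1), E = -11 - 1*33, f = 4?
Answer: 2756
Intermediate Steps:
E = -44 (E = -11 - 33 = -44)
h(w) = 3 - w
G(Y) = Y*(4 + Y) (G(Y) = Y*(Y + 4) = Y*(4 + Y))
t(J) = (-61 + J)*(-44 + J) (t(J) = (J - 61)*(J - 44) = (-61 + J)*(-44 + J))
G(22) + t(h(-2)) = 22*(4 + 22) + (2684 + (3 - 1*(-2))**2 - 105*(3 - 1*(-2))) = 22*26 + (2684 + (3 + 2)**2 - 105*(3 + 2)) = 572 + (2684 + 5**2 - 105*5) = 572 + (2684 + 25 - 525) = 572 + 2184 = 2756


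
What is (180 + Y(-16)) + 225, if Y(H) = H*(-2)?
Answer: 437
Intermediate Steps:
Y(H) = -2*H
(180 + Y(-16)) + 225 = (180 - 2*(-16)) + 225 = (180 + 32) + 225 = 212 + 225 = 437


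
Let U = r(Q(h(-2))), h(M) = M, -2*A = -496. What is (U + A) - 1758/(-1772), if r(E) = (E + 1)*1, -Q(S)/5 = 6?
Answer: 194913/886 ≈ 219.99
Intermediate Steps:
A = 248 (A = -1/2*(-496) = 248)
Q(S) = -30 (Q(S) = -5*6 = -30)
r(E) = 1 + E (r(E) = (1 + E)*1 = 1 + E)
U = -29 (U = 1 - 30 = -29)
(U + A) - 1758/(-1772) = (-29 + 248) - 1758/(-1772) = 219 - 1758*(-1/1772) = 219 + 879/886 = 194913/886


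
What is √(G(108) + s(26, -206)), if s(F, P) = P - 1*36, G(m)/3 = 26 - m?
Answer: 2*I*√122 ≈ 22.091*I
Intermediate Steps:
G(m) = 78 - 3*m (G(m) = 3*(26 - m) = 78 - 3*m)
s(F, P) = -36 + P (s(F, P) = P - 36 = -36 + P)
√(G(108) + s(26, -206)) = √((78 - 3*108) + (-36 - 206)) = √((78 - 324) - 242) = √(-246 - 242) = √(-488) = 2*I*√122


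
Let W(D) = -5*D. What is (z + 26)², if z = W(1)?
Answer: 441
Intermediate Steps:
z = -5 (z = -5*1 = -5)
(z + 26)² = (-5 + 26)² = 21² = 441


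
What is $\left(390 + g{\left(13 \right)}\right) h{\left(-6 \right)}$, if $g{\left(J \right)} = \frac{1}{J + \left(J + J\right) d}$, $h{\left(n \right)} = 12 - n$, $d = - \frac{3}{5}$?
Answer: $\frac{91170}{13} \approx 7013.1$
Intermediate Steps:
$d = - \frac{3}{5}$ ($d = \left(-3\right) \frac{1}{5} = - \frac{3}{5} \approx -0.6$)
$g{\left(J \right)} = - \frac{5}{J}$ ($g{\left(J \right)} = \frac{1}{J + \left(J + J\right) \left(- \frac{3}{5}\right)} = \frac{1}{J + 2 J \left(- \frac{3}{5}\right)} = \frac{1}{J - \frac{6 J}{5}} = \frac{1}{\left(- \frac{1}{5}\right) J} = - \frac{5}{J}$)
$\left(390 + g{\left(13 \right)}\right) h{\left(-6 \right)} = \left(390 - \frac{5}{13}\right) \left(12 - -6\right) = \left(390 - \frac{5}{13}\right) \left(12 + 6\right) = \left(390 - \frac{5}{13}\right) 18 = \frac{5065}{13} \cdot 18 = \frac{91170}{13}$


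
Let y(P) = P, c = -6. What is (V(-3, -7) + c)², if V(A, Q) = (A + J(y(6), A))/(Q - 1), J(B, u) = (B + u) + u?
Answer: 2025/64 ≈ 31.641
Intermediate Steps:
J(B, u) = B + 2*u
V(A, Q) = (6 + 3*A)/(-1 + Q) (V(A, Q) = (A + (6 + 2*A))/(Q - 1) = (6 + 3*A)/(-1 + Q))
(V(-3, -7) + c)² = (3*(2 - 3)/(-1 - 7) - 6)² = (3*(-1)/(-8) - 6)² = (3*(-⅛)*(-1) - 6)² = (3/8 - 6)² = (-45/8)² = 2025/64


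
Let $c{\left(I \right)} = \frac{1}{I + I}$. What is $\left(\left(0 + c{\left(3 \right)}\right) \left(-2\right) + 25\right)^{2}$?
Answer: $\frac{5476}{9} \approx 608.44$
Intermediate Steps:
$c{\left(I \right)} = \frac{1}{2 I}$
$\left(\left(0 + c{\left(3 \right)}\right) \left(-2\right) + 25\right)^{2} = \left(\left(0 + \frac{1}{2 \cdot 3}\right) \left(-2\right) + 25\right)^{2} = \left(\left(0 + \frac{1}{2} \cdot \frac{1}{3}\right) \left(-2\right) + 25\right)^{2} = \left(\left(0 + \frac{1}{6}\right) \left(-2\right) + 25\right)^{2} = \left(\frac{1}{6} \left(-2\right) + 25\right)^{2} = \left(- \frac{1}{3} + 25\right)^{2} = \left(\frac{74}{3}\right)^{2} = \frac{5476}{9}$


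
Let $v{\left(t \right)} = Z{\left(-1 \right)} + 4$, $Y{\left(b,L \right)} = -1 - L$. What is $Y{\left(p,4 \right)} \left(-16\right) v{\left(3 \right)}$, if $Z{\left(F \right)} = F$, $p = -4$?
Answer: $240$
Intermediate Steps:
$v{\left(t \right)} = 3$ ($v{\left(t \right)} = -1 + 4 = 3$)
$Y{\left(p,4 \right)} \left(-16\right) v{\left(3 \right)} = \left(-1 - 4\right) \left(-16\right) 3 = \left(-5\right) \left(-16\right) 3 = 80 \cdot 3 = 240$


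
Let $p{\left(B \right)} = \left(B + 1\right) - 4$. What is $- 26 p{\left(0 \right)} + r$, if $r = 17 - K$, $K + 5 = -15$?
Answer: $115$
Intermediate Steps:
$p{\left(B \right)} = -3 + B$ ($p{\left(B \right)} = \left(1 + B\right) - 4 = -3 + B$)
$K = -20$ ($K = -5 - 15 = -20$)
$r = 37$ ($r = 17 - -20 = 17 + 20 = 37$)
$- 26 p{\left(0 \right)} + r = - 26 \left(-3 + 0\right) + 37 = \left(-26\right) \left(-3\right) + 37 = 78 + 37 = 115$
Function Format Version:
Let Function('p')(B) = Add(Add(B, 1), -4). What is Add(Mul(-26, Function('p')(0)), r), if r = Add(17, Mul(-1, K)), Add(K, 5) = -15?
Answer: 115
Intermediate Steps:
Function('p')(B) = Add(-3, B) (Function('p')(B) = Add(Add(1, B), -4) = Add(-3, B))
K = -20 (K = Add(-5, -15) = -20)
r = 37 (r = Add(17, Mul(-1, -20)) = Add(17, 20) = 37)
Add(Mul(-26, Function('p')(0)), r) = Add(Mul(-26, Add(-3, 0)), 37) = Add(Mul(-26, -3), 37) = Add(78, 37) = 115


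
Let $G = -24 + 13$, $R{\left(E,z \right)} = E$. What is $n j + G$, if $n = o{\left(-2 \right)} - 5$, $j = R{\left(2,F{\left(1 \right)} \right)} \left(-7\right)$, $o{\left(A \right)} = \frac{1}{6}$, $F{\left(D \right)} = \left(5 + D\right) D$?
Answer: $\frac{170}{3} \approx 56.667$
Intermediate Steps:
$F{\left(D \right)} = D \left(5 + D\right)$
$o{\left(A \right)} = \frac{1}{6}$
$j = -14$ ($j = 2 \left(-7\right) = -14$)
$n = - \frac{29}{6}$ ($n = \frac{1}{6} - 5 = - \frac{29}{6} \approx -4.8333$)
$G = -11$
$n j + G = \left(- \frac{29}{6}\right) \left(-14\right) - 11 = \frac{203}{3} - 11 = \frac{170}{3}$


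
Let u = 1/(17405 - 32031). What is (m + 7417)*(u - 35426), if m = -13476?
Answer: 3139414361943/14626 ≈ 2.1465e+8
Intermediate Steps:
u = -1/14626 (u = 1/(-14626) = -1/14626 ≈ -6.8371e-5)
(m + 7417)*(u - 35426) = (-13476 + 7417)*(-1/14626 - 35426) = -6059*(-518140677/14626) = 3139414361943/14626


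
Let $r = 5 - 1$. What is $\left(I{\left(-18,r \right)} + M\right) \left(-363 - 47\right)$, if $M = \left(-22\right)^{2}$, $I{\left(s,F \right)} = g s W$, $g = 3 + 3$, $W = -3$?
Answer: $-331280$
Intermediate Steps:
$r = 4$
$g = 6$
$I{\left(s,F \right)} = - 18 s$ ($I{\left(s,F \right)} = 6 s \left(-3\right) = - 18 s$)
$M = 484$
$\left(I{\left(-18,r \right)} + M\right) \left(-363 - 47\right) = \left(\left(-18\right) \left(-18\right) + 484\right) \left(-363 - 47\right) = \left(324 + 484\right) \left(-410\right) = 808 \left(-410\right) = -331280$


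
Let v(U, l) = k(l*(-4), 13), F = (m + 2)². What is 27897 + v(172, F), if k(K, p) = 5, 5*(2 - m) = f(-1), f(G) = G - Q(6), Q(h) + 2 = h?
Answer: 27902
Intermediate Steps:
Q(h) = -2 + h
f(G) = -4 + G (f(G) = G - (-2 + 6) = G - 1*4 = G - 4 = -4 + G)
m = 3 (m = 2 - (-4 - 1)/5 = 2 - ⅕*(-5) = 2 + 1 = 3)
F = 25 (F = (3 + 2)² = 5² = 25)
v(U, l) = 5
27897 + v(172, F) = 27897 + 5 = 27902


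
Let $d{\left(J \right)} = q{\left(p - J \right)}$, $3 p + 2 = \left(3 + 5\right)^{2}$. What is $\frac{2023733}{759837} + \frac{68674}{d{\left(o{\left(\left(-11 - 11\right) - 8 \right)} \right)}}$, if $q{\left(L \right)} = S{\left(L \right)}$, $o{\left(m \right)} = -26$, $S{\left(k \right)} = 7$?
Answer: $\frac{52195212269}{5318859} \approx 9813.2$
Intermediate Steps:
$p = \frac{62}{3}$ ($p = - \frac{2}{3} + \frac{\left(3 + 5\right)^{2}}{3} = - \frac{2}{3} + \frac{8^{2}}{3} = - \frac{2}{3} + \frac{1}{3} \cdot 64 = - \frac{2}{3} + \frac{64}{3} = \frac{62}{3} \approx 20.667$)
$q{\left(L \right)} = 7$
$d{\left(J \right)} = 7$
$\frac{2023733}{759837} + \frac{68674}{d{\left(o{\left(\left(-11 - 11\right) - 8 \right)} \right)}} = \frac{2023733}{759837} + \frac{68674}{7} = \frac{52195212269}{5318859}$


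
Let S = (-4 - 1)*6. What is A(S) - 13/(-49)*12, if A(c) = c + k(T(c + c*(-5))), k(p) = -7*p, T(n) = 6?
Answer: -3372/49 ≈ -68.816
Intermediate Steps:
S = -30 (S = -5*6 = -30)
A(c) = -42 + c (A(c) = c - 7*6 = c - 42 = -42 + c)
A(S) - 13/(-49)*12 = (-42 - 30) - 13/(-49)*12 = -72 - 13*(-1/49)*12 = -72 - (-13)*12/49 = -72 - 1*(-156/49) = -72 + 156/49 = -3372/49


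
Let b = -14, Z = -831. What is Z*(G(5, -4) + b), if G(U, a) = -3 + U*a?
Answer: 30747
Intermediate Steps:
Z*(G(5, -4) + b) = -831*((-3 + 5*(-4)) - 14) = -831*((-3 - 20) - 14) = -831*(-23 - 14) = -831*(-37) = 30747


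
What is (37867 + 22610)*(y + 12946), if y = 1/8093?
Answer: 6336294973983/8093 ≈ 7.8294e+8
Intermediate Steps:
y = 1/8093 ≈ 0.00012356
(37867 + 22610)*(y + 12946) = (37867 + 22610)*(1/8093 + 12946) = 60477*(104771979/8093) = 6336294973983/8093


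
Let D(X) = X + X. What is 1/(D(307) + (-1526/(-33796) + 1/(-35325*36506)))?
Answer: 778258180575/477885663776209 ≈ 0.0016285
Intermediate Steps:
D(X) = 2*X
1/(D(307) + (-1526/(-33796) + 1/(-35325*36506))) = 1/(2*307 + (-1526/(-33796) + 1/(-35325*36506))) = 1/(614 + (-1526*(-1/33796) - 1/35325*1/36506)) = 1/(614 + (109/2414 - 1/1289574450)) = 1/(614 + 35140903159/778258180575) = 1/(477885663776209/778258180575) = 778258180575/477885663776209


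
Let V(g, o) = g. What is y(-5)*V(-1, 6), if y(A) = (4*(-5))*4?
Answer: 80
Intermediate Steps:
y(A) = -80 (y(A) = -20*4 = -80)
y(-5)*V(-1, 6) = -80*(-1) = 80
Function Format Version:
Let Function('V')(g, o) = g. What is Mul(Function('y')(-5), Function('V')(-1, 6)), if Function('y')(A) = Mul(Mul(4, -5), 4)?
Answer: 80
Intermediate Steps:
Function('y')(A) = -80 (Function('y')(A) = Mul(-20, 4) = -80)
Mul(Function('y')(-5), Function('V')(-1, 6)) = Mul(-80, -1) = 80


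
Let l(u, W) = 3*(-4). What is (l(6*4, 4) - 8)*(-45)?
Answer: 900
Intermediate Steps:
l(u, W) = -12
(l(6*4, 4) - 8)*(-45) = (-12 - 8)*(-45) = -20*(-45) = 900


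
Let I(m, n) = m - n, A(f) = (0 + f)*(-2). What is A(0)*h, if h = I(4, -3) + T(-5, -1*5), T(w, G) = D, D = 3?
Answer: 0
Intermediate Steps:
A(f) = -2*f (A(f) = f*(-2) = -2*f)
T(w, G) = 3
h = 10 (h = (4 - 1*(-3)) + 3 = (4 + 3) + 3 = 7 + 3 = 10)
A(0)*h = -2*0*10 = 0*10 = 0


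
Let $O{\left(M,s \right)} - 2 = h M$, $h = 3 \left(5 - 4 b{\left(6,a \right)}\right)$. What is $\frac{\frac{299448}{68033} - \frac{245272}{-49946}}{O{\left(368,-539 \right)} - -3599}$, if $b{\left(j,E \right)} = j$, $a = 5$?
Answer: $- \frac{15821409892}{29519918393875} \approx -0.00053596$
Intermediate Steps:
$h = -57$ ($h = 3 \left(5 - 24\right) = 3 \left(-19\right) = -57$)
$O{\left(M,s \right)} = 2 - 57 M$
$\frac{\frac{299448}{68033} - \frac{245272}{-49946}}{O{\left(368,-539 \right)} - -3599} = \frac{\frac{299448}{68033} - \frac{245272}{-49946}}{\left(2 - 20976\right) - -3599} = \frac{299448 \cdot \frac{1}{68033} - - \frac{122636}{24973}}{\left(2 - 20976\right) + 3599} = \frac{\frac{299448}{68033} + \frac{122636}{24973}}{-20974 + 3599} = \frac{15821409892}{1698988109 \left(-17375\right)} = \frac{15821409892}{1698988109} \left(- \frac{1}{17375}\right) = - \frac{15821409892}{29519918393875}$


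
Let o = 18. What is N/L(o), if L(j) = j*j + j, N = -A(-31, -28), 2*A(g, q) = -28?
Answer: 7/171 ≈ 0.040936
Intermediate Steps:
A(g, q) = -14 (A(g, q) = (½)*(-28) = -14)
N = 14 (N = -1*(-14) = 14)
L(j) = j + j² (L(j) = j² + j = j + j²)
N/L(o) = 14/((18*(1 + 18))) = 14/((18*19)) = 14/342 = 14*(1/342) = 7/171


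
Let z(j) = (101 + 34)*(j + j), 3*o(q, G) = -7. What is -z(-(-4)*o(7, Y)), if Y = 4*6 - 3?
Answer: 2520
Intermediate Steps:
Y = 21 (Y = 24 - 3 = 21)
o(q, G) = -7/3 (o(q, G) = (⅓)*(-7) = -7/3)
z(j) = 270*j (z(j) = 135*(2*j) = 270*j)
-z(-(-4)*o(7, Y)) = -270*(-(-4)*(-7)/3) = -270*(-1*28/3) = -270*(-28)/3 = -1*(-2520) = 2520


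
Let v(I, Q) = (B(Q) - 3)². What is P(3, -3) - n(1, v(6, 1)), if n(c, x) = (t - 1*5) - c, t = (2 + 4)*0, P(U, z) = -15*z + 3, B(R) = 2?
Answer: 54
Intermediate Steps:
v(I, Q) = 1 (v(I, Q) = (2 - 3)² = (-1)² = 1)
P(U, z) = 3 - 15*z
t = 0 (t = 6*0 = 0)
n(c, x) = -5 - c (n(c, x) = (0 - 1*5) - c = (0 - 5) - c = -5 - c)
P(3, -3) - n(1, v(6, 1)) = (3 - 15*(-3)) - (-5 - 1*1) = (3 + 45) - (-5 - 1) = 48 - 1*(-6) = 48 + 6 = 54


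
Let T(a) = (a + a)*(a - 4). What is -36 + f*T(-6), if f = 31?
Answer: 3684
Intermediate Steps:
T(a) = 2*a*(-4 + a) (T(a) = (2*a)*(-4 + a) = 2*a*(-4 + a))
-36 + f*T(-6) = -36 + 31*(2*(-6)*(-4 - 6)) = -36 + 31*(2*(-6)*(-10)) = -36 + 31*120 = -36 + 3720 = 3684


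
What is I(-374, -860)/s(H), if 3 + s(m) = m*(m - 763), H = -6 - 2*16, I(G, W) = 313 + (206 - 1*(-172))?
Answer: 691/30435 ≈ 0.022704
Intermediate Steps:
I(G, W) = 691 (I(G, W) = 313 + (206 + 172) = 313 + 378 = 691)
H = -38 (H = -6 - 32 = -38)
s(m) = -3 + m*(-763 + m) (s(m) = -3 + m*(m - 763) = -3 + m*(-763 + m))
I(-374, -860)/s(H) = 691/(-3 + (-38)² - 763*(-38)) = 691/(-3 + 1444 + 28994) = 691/30435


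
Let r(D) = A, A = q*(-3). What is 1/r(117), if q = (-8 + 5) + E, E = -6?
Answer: 1/27 ≈ 0.037037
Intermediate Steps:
q = -9 (q = (-8 + 5) - 6 = -3 - 6 = -9)
A = 27 (A = -9*(-3) = 27)
r(D) = 27
1/r(117) = 1/27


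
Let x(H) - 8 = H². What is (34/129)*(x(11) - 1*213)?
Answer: -952/43 ≈ -22.140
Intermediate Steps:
x(H) = 8 + H²
(34/129)*(x(11) - 1*213) = (34/129)*((8 + 11²) - 1*213) = (34*(1/129))*((8 + 121) - 213) = 34*(129 - 213)/129 = (34/129)*(-84) = -952/43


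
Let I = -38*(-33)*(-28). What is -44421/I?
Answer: 14807/11704 ≈ 1.2651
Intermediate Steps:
I = -35112 (I = 1254*(-28) = -35112)
-44421/I = -44421/(-35112) = -44421*(-1/35112) = 14807/11704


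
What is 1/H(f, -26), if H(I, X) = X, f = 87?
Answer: -1/26 ≈ -0.038462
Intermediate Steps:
1/H(f, -26) = 1/(-26) = -1/26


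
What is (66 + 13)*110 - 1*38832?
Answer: -30142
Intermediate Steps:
(66 + 13)*110 - 1*38832 = 79*110 - 38832 = 8690 - 38832 = -30142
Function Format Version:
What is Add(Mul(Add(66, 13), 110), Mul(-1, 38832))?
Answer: -30142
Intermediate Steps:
Add(Mul(Add(66, 13), 110), Mul(-1, 38832)) = Add(Mul(79, 110), -38832) = Add(8690, -38832) = -30142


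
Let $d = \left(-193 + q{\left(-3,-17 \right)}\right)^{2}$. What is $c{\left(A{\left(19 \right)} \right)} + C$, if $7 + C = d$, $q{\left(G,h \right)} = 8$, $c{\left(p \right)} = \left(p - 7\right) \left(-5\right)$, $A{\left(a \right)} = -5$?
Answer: $34278$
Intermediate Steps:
$c{\left(p \right)} = 35 - 5 p$ ($c{\left(p \right)} = \left(-7 + p\right) \left(-5\right) = 35 - 5 p$)
$d = 34225$ ($d = \left(-193 + 8\right)^{2} = \left(-185\right)^{2} = 34225$)
$C = 34218$ ($C = -7 + 34225 = 34218$)
$c{\left(A{\left(19 \right)} \right)} + C = \left(35 - -25\right) + 34218 = \left(35 + 25\right) + 34218 = 60 + 34218 = 34278$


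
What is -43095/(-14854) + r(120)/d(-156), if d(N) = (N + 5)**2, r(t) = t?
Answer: 984391575/338686054 ≈ 2.9065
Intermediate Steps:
d(N) = (5 + N)**2
-43095/(-14854) + r(120)/d(-156) = -43095/(-14854) + 120/((5 - 156)**2) = -43095*(-1/14854) + 120/((-151)**2) = 43095/14854 + 120/22801 = 984391575/338686054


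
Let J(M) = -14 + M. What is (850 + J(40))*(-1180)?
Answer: -1033680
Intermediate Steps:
(850 + J(40))*(-1180) = (850 + (-14 + 40))*(-1180) = (850 + 26)*(-1180) = 876*(-1180) = -1033680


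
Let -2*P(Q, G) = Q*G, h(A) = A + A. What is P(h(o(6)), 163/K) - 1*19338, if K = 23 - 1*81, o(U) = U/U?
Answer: -1121441/58 ≈ -19335.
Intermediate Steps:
o(U) = 1
h(A) = 2*A
K = -58 (K = 23 - 81 = -58)
P(Q, G) = -G*Q/2 (P(Q, G) = -Q*G/2 = -G*Q/2)
P(h(o(6)), 163/K) - 1*19338 = -163/(-58)*2*1/2 - 1*19338 = -½*163*(-1/58)*2 - 19338 = -½*(-163/58)*2 - 19338 = 163/58 - 19338 = -1121441/58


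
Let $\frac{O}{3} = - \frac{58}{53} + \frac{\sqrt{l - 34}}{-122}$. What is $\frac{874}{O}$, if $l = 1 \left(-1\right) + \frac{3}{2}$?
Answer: $- \frac{79976971168}{300983265} + \frac{299518052 i \sqrt{134}}{300983265} \approx -265.72 + 11.519 i$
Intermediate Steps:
$l = \frac{1}{2}$ ($l = -1 + 3 \cdot \frac{1}{2} = -1 + \frac{3}{2} = \frac{1}{2} \approx 0.5$)
$O = - \frac{174}{53} - \frac{3 i \sqrt{134}}{244}$ ($O = 3 \left(- \frac{58}{53} + \frac{\sqrt{\frac{1}{2} - 34}}{-122}\right) = 3 \left(\left(-58\right) \frac{1}{53} + \sqrt{- \frac{67}{2}} \left(- \frac{1}{122}\right)\right) = 3 \left(- \frac{58}{53} + \frac{i \sqrt{134}}{2} \left(- \frac{1}{122}\right)\right) = 3 \left(- \frac{58}{53} - \frac{i \sqrt{134}}{244}\right) = - \frac{174}{53} - \frac{3 i \sqrt{134}}{244} \approx -3.283 - 0.14233 i$)
$\frac{874}{O} = \frac{874}{- \frac{174}{53} - \frac{3 i \sqrt{134}}{244}}$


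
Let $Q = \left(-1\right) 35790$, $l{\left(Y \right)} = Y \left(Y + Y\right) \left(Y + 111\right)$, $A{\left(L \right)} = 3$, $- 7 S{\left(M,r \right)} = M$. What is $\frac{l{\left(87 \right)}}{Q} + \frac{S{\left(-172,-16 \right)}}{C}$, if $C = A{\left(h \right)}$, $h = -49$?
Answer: $- \frac{9464654}{125265} \approx -75.557$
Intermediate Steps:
$S{\left(M,r \right)} = - \frac{M}{7}$
$C = 3$
$l{\left(Y \right)} = 2 Y^{2} \left(111 + Y\right)$ ($l{\left(Y \right)} = Y 2 Y \left(111 + Y\right) = 2 Y^{2} \left(111 + Y\right)$)
$Q = -35790$
$\frac{l{\left(87 \right)}}{Q} + \frac{S{\left(-172,-16 \right)}}{C} = \frac{2 \cdot 87^{2} \left(111 + 87\right)}{-35790} + \frac{\left(- \frac{1}{7}\right) \left(-172\right)}{3} = 2 \cdot 7569 \cdot 198 \left(- \frac{1}{35790}\right) + \frac{172}{7} \cdot \frac{1}{3} = 2997324 \left(- \frac{1}{35790}\right) + \frac{172}{21} = - \frac{499554}{5965} + \frac{172}{21} = - \frac{9464654}{125265}$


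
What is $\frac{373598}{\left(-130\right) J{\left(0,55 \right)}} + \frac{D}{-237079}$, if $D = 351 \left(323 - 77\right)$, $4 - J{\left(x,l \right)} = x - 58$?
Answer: $- \frac{44634094501}{955428370} \approx -46.716$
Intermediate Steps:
$J{\left(x,l \right)} = 62 - x$ ($J{\left(x,l \right)} = 4 - \left(x - 58\right) = 4 - \left(-58 + x\right) = 62 - x$)
$D = 86346$ ($D = 351 \cdot 246 = 86346$)
$\frac{373598}{\left(-130\right) J{\left(0,55 \right)}} + \frac{D}{-237079} = \frac{373598}{\left(-130\right) \left(62 - 0\right)} + \frac{86346}{-237079} = \frac{373598}{\left(-130\right) \left(62 + 0\right)} + 86346 \left(- \frac{1}{237079}\right) = \frac{373598}{\left(-130\right) 62} - \frac{86346}{237079} = \frac{373598}{-8060} - \frac{86346}{237079} = 373598 \left(- \frac{1}{8060}\right) - \frac{86346}{237079} = - \frac{186799}{4030} - \frac{86346}{237079} = - \frac{44634094501}{955428370}$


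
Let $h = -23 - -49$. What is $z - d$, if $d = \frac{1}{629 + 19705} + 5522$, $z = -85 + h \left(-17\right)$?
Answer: $- \frac{123000367}{20334} \approx -6049.0$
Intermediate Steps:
$h = 26$ ($h = -23 + 49 = 26$)
$z = -527$ ($z = -85 + 26 \left(-17\right) = -85 - 442 = -527$)
$d = \frac{112284349}{20334}$ ($d = \frac{1}{20334} + 5522 = \frac{112284349}{20334} \approx 5522.0$)
$z - d = -527 - \frac{112284349}{20334} = - \frac{123000367}{20334}$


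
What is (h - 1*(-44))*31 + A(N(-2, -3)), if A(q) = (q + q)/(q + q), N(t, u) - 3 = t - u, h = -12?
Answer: 993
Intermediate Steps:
N(t, u) = 3 + t - u (N(t, u) = 3 + (t - u) = 3 + t - u)
A(q) = 1 (A(q) = (2*q)/((2*q)) = (2*q)*(1/(2*q)) = 1)
(h - 1*(-44))*31 + A(N(-2, -3)) = (-12 - 1*(-44))*31 + 1 = (-12 + 44)*31 + 1 = 32*31 + 1 = 992 + 1 = 993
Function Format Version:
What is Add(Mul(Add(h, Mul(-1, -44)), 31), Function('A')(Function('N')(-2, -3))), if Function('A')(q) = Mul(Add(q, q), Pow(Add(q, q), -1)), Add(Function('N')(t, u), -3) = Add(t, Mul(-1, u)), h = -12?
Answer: 993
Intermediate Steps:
Function('N')(t, u) = Add(3, t, Mul(-1, u)) (Function('N')(t, u) = Add(3, Add(t, Mul(-1, u))) = Add(3, t, Mul(-1, u)))
Function('A')(q) = 1 (Function('A')(q) = Mul(Mul(2, q), Pow(Mul(2, q), -1)) = Mul(Mul(2, q), Mul(Rational(1, 2), Pow(q, -1))) = 1)
Add(Mul(Add(h, Mul(-1, -44)), 31), Function('A')(Function('N')(-2, -3))) = Add(Mul(Add(-12, Mul(-1, -44)), 31), 1) = Add(Mul(Add(-12, 44), 31), 1) = Add(Mul(32, 31), 1) = Add(992, 1) = 993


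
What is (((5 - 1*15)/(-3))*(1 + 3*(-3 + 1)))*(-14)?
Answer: 700/3 ≈ 233.33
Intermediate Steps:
(((5 - 1*15)/(-3))*(1 + 3*(-3 + 1)))*(-14) = (((5 - 15)*(-1/3))*(1 + 3*(-2)))*(-14) = ((-10*(-1/3))*(1 - 6))*(-14) = ((10/3)*(-5))*(-14) = -50/3*(-14) = 700/3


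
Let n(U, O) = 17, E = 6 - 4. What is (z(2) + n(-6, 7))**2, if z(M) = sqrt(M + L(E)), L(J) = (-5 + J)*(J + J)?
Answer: (17 + I*sqrt(10))**2 ≈ 279.0 + 107.52*I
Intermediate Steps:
E = 2
L(J) = 2*J*(-5 + J) (L(J) = (-5 + J)*(2*J) = 2*J*(-5 + J))
z(M) = sqrt(-12 + M) (z(M) = sqrt(M + 2*2*(-5 + 2)) = sqrt(M + 2*2*(-3)) = sqrt(M - 12) = sqrt(-12 + M))
(z(2) + n(-6, 7))**2 = (sqrt(-12 + 2) + 17)**2 = (sqrt(-10) + 17)**2 = (I*sqrt(10) + 17)**2 = (17 + I*sqrt(10))**2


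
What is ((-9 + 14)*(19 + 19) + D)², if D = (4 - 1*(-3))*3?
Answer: 44521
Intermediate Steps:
D = 21 (D = (4 + 3)*3 = 7*3 = 21)
((-9 + 14)*(19 + 19) + D)² = ((-9 + 14)*(19 + 19) + 21)² = (5*38 + 21)² = (190 + 21)² = 211² = 44521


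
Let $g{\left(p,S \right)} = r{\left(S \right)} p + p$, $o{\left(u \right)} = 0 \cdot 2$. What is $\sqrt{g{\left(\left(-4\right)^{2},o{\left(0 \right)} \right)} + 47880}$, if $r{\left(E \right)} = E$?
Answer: $2 \sqrt{11974} \approx 218.85$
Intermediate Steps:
$o{\left(u \right)} = 0$
$g{\left(p,S \right)} = p + S p$ ($g{\left(p,S \right)} = S p + p = p + S p$)
$\sqrt{g{\left(\left(-4\right)^{2},o{\left(0 \right)} \right)} + 47880} = \sqrt{\left(-4\right)^{2} \left(1 + 0\right) + 47880} = \sqrt{16 \cdot 1 + 47880} = \sqrt{16 + 47880} = \sqrt{47896} = 2 \sqrt{11974}$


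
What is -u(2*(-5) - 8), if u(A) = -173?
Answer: 173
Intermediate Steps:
-u(2*(-5) - 8) = -1*(-173) = 173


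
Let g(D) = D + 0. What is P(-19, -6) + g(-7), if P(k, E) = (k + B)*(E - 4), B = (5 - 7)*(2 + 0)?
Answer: 223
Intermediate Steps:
g(D) = D
B = -4 (B = -2*2 = -4)
P(k, E) = (-4 + E)*(-4 + k) (P(k, E) = (k - 4)*(E - 4) = (-4 + k)*(-4 + E) = (-4 + E)*(-4 + k))
P(-19, -6) + g(-7) = (16 - 4*(-6) - 4*(-19) - 6*(-19)) - 7 = (16 + 24 + 76 + 114) - 7 = 230 - 7 = 223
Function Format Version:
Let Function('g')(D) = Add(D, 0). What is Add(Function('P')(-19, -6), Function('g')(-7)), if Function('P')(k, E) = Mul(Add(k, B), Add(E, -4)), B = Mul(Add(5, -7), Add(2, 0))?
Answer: 223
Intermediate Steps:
Function('g')(D) = D
B = -4 (B = Mul(-2, 2) = -4)
Function('P')(k, E) = Mul(Add(-4, E), Add(-4, k)) (Function('P')(k, E) = Mul(Add(k, -4), Add(E, -4)) = Mul(Add(-4, k), Add(-4, E)) = Mul(Add(-4, E), Add(-4, k)))
Add(Function('P')(-19, -6), Function('g')(-7)) = Add(Add(16, Mul(-4, -6), Mul(-4, -19), Mul(-6, -19)), -7) = Add(Add(16, 24, 76, 114), -7) = Add(230, -7) = 223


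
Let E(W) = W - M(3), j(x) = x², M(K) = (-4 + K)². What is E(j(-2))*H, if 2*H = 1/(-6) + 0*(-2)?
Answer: -¼ ≈ -0.25000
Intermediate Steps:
H = -1/12 (H = (1/(-6) + 0*(-2))/2 = (-⅙ + 0)/2 = (½)*(-⅙) = -1/12 ≈ -0.083333)
E(W) = -1 + W (E(W) = W - (-4 + 3)² = W - 1*(-1)² = W - 1*1 = W - 1 = -1 + W)
E(j(-2))*H = (-1 + (-2)²)*(-1/12) = (-1 + 4)*(-1/12) = 3*(-1/12) = -¼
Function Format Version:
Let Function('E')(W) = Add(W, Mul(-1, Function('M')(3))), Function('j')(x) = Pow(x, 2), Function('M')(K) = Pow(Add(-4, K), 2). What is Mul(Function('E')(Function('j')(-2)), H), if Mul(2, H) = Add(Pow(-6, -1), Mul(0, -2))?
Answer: Rational(-1, 4) ≈ -0.25000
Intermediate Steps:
H = Rational(-1, 12) (H = Mul(Rational(1, 2), Add(Pow(-6, -1), Mul(0, -2))) = Mul(Rational(1, 2), Add(Rational(-1, 6), 0)) = Mul(Rational(1, 2), Rational(-1, 6)) = Rational(-1, 12) ≈ -0.083333)
Function('E')(W) = Add(-1, W) (Function('E')(W) = Add(W, Mul(-1, Pow(Add(-4, 3), 2))) = Add(W, Mul(-1, Pow(-1, 2))) = Add(W, Mul(-1, 1)) = Add(W, -1) = Add(-1, W))
Mul(Function('E')(Function('j')(-2)), H) = Mul(Add(-1, Pow(-2, 2)), Rational(-1, 12)) = Mul(Add(-1, 4), Rational(-1, 12)) = Mul(3, Rational(-1, 12)) = Rational(-1, 4)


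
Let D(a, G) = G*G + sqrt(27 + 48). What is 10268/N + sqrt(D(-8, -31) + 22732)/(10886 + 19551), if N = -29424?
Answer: -2567/7356 + sqrt(23693 + 5*sqrt(3))/30437 ≈ -0.34391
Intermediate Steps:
D(a, G) = G**2 + 5*sqrt(3) (D(a, G) = G**2 + sqrt(75) = G**2 + 5*sqrt(3))
10268/N + sqrt(D(-8, -31) + 22732)/(10886 + 19551) = 10268/(-29424) + sqrt(((-31)**2 + 5*sqrt(3)) + 22732)/(10886 + 19551) = 10268*(-1/29424) + sqrt((961 + 5*sqrt(3)) + 22732)/30437 = -2567/7356 + sqrt(23693 + 5*sqrt(3))*(1/30437) = -2567/7356 + sqrt(23693 + 5*sqrt(3))/30437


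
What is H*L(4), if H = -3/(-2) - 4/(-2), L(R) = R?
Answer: 14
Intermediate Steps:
H = 7/2 (H = -3*(-½) - 4*(-½) = 3/2 + 2 = 7/2 ≈ 3.5000)
H*L(4) = (7/2)*4 = 14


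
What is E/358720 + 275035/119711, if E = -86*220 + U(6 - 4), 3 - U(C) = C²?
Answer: 1633822091/727842880 ≈ 2.2447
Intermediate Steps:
U(C) = 3 - C²
E = -18921 (E = -86*220 + (3 - (6 - 4)²) = -18920 + (3 - 1*2²) = -18920 + (3 - 1*4) = -18920 + (3 - 4) = -18920 - 1 = -18921)
E/358720 + 275035/119711 = -18921/358720 + 275035/119711 = 1633822091/727842880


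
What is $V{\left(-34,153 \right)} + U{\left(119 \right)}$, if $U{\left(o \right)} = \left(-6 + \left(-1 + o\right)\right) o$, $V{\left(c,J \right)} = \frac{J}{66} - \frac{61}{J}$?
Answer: $\frac{44868509}{3366} \approx 13330.0$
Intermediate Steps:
$V{\left(c,J \right)} = - \frac{61}{J} + \frac{J}{66}$ ($V{\left(c,J \right)} = J \frac{1}{66} - \frac{61}{J} = \frac{J}{66} - \frac{61}{J} = - \frac{61}{J} + \frac{J}{66}$)
$U{\left(o \right)} = o \left(-7 + o\right)$ ($U{\left(o \right)} = \left(-7 + o\right) o = o \left(-7 + o\right)$)
$V{\left(-34,153 \right)} + U{\left(119 \right)} = \left(- \frac{61}{153} + \frac{1}{66} \cdot 153\right) + 119 \left(-7 + 119\right) = \left(\left(-61\right) \frac{1}{153} + \frac{51}{22}\right) + 119 \cdot 112 = \left(- \frac{61}{153} + \frac{51}{22}\right) + 13328 = \frac{6461}{3366} + 13328 = \frac{44868509}{3366}$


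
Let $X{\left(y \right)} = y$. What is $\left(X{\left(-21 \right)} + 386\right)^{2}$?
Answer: $133225$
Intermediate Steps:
$\left(X{\left(-21 \right)} + 386\right)^{2} = \left(-21 + 386\right)^{2} = 365^{2} = 133225$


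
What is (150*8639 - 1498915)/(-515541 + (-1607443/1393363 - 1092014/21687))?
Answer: 6136190427462765/15580103937823544 ≈ 0.39385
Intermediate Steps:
(150*8639 - 1498915)/(-515541 + (-1607443/1393363 - 1092014/21687)) = (1295850 - 1498915)/(-515541 + (-1607443*1/1393363 - 1092014*1/21687)) = -203065/(-515541 + (-1607443/1393363 - 1092014/21687)) = -203065/(-515541 - 1556432519423/30217863381) = -203065/(-15580103937823544/30217863381) = -203065*(-30217863381/15580103937823544) = 6136190427462765/15580103937823544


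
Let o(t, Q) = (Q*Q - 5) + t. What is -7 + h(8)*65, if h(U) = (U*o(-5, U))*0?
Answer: -7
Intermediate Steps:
o(t, Q) = -5 + t + Q² (o(t, Q) = (Q² - 5) + t = (-5 + Q²) + t = -5 + t + Q²)
h(U) = 0 (h(U) = (U*(-5 - 5 + U²))*0 = (U*(-10 + U²))*0 = 0)
-7 + h(8)*65 = -7 + 0*65 = -7 + 0 = -7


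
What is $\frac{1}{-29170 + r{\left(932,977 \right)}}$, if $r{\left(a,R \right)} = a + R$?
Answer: $- \frac{1}{27261} \approx -3.6682 \cdot 10^{-5}$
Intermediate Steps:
$r{\left(a,R \right)} = R + a$
$\frac{1}{-29170 + r{\left(932,977 \right)}} = \frac{1}{-29170 + \left(977 + 932\right)} = \frac{1}{-29170 + 1909} = \frac{1}{-27261} = - \frac{1}{27261}$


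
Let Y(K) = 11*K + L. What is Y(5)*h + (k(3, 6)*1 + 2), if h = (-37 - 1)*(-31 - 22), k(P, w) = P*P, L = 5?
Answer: 120851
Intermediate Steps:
k(P, w) = P²
Y(K) = 5 + 11*K (Y(K) = 11*K + 5 = 5 + 11*K)
h = 2014 (h = -38*(-53) = 2014)
Y(5)*h + (k(3, 6)*1 + 2) = (5 + 11*5)*2014 + (3²*1 + 2) = (5 + 55)*2014 + (9*1 + 2) = 60*2014 + (9 + 2) = 120840 + 11 = 120851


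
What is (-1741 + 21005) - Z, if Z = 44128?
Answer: -24864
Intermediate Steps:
(-1741 + 21005) - Z = (-1741 + 21005) - 1*44128 = 19264 - 44128 = -24864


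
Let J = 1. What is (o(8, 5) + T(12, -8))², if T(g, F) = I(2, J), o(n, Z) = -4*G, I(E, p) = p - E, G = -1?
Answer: 9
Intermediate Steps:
o(n, Z) = 4 (o(n, Z) = -4*(-1) = 4)
T(g, F) = -1 (T(g, F) = 1 - 1*2 = 1 - 2 = -1)
(o(8, 5) + T(12, -8))² = (4 - 1)² = 3² = 9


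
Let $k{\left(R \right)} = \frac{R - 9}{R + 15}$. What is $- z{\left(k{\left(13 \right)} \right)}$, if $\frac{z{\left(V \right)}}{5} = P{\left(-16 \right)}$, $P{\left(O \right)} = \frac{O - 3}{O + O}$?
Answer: $- \frac{95}{32} \approx -2.9688$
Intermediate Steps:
$k{\left(R \right)} = \frac{-9 + R}{15 + R}$
$P{\left(O \right)} = \frac{-3 + O}{2 O}$
$z{\left(V \right)} = \frac{95}{32}$ ($z{\left(V \right)} = 5 \frac{-3 - 16}{2 \left(-16\right)} = 5 \cdot \frac{1}{2} \left(- \frac{1}{16}\right) \left(-19\right) = 5 \cdot \frac{19}{32} = \frac{95}{32}$)
$- z{\left(k{\left(13 \right)} \right)} = \left(-1\right) \frac{95}{32} = - \frac{95}{32}$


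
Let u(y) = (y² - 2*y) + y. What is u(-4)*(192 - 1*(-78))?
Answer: 5400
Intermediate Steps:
u(y) = y² - y
u(-4)*(192 - 1*(-78)) = (-4*(-1 - 4))*(192 - 1*(-78)) = (-4*(-5))*(192 + 78) = 20*270 = 5400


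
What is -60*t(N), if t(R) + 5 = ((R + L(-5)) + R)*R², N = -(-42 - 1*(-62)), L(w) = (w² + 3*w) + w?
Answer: 840300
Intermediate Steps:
L(w) = w² + 4*w
N = -20 (N = -(-42 + 62) = -1*20 = -20)
t(R) = -5 + R²*(5 + 2*R) (t(R) = -5 + ((R - 5*(4 - 5)) + R)*R² = -5 + ((R - 5*(-1)) + R)*R² = -5 + ((R + 5) + R)*R² = -5 + ((5 + R) + R)*R² = -5 + (5 + 2*R)*R² = -5 + R²*(5 + 2*R))
-60*t(N) = -60*(-5 + 2*(-20)³ + 5*(-20)²) = -60*(-5 + 2*(-8000) + 5*400) = -60*(-5 - 16000 + 2000) = -60*(-14005) = 840300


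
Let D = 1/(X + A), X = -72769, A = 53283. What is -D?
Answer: 1/19486 ≈ 5.1319e-5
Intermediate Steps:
D = -1/19486 (D = 1/(-72769 + 53283) = 1/(-19486) = -1/19486 ≈ -5.1319e-5)
-D = -1*(-1/19486) = 1/19486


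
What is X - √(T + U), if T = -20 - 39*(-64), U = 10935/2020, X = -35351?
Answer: -35351 - 7*√2066359/202 ≈ -35401.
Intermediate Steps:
U = 2187/404 (U = 10935*(1/2020) = 2187/404 ≈ 5.4134)
T = 2476 (T = -20 + 2496 = 2476)
X - √(T + U) = -35351 - √(2476 + 2187/404) = -35351 - √(1002491/404) = -35351 - 7*√2066359/202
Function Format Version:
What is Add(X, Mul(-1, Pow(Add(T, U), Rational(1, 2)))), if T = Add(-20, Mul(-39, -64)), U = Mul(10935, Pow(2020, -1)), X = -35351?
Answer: Add(-35351, Mul(Rational(-7, 202), Pow(2066359, Rational(1, 2)))) ≈ -35401.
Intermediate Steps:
U = Rational(2187, 404) (U = Mul(10935, Rational(1, 2020)) = Rational(2187, 404) ≈ 5.4134)
T = 2476 (T = Add(-20, 2496) = 2476)
Add(X, Mul(-1, Pow(Add(T, U), Rational(1, 2)))) = Add(-35351, Mul(-1, Pow(Add(2476, Rational(2187, 404)), Rational(1, 2)))) = Add(-35351, Mul(-1, Pow(Rational(1002491, 404), Rational(1, 2)))) = Add(-35351, Mul(-1, Mul(Rational(7, 202), Pow(2066359, Rational(1, 2))))) = Add(-35351, Mul(Rational(-7, 202), Pow(2066359, Rational(1, 2))))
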